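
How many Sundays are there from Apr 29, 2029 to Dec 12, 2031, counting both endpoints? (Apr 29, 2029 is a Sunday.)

137

Apr 29, 2029 is a Sunday; the first Sunday on or after it is Apr 29, 2029.
From Apr 29, 2029 to Dec 12, 2031: 246 + 365 + 346 = 957 days (rest of 2029, 2030, to Dec 12, 2031 in 2031).
957 ÷ 7 = 136 full weeks with remainder 5, so 136 more Sundays after the first → 137.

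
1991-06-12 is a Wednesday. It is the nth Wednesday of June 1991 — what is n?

2nd

Day 12 falls in week ⌈12/7⌉ of the month.
Days 1–7 hold the 1st Wednesday, 8–14 the 2nd, 15–21 the 3rd, 22–28 the 4th, 29–31 the 5th.
12 is in the range for the 2nd.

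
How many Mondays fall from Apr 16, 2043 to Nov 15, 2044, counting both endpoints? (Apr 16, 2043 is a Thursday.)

Apr 16, 2043 is a Thursday; the first Monday on or after it is Apr 20, 2043 (4 days later).
From Apr 20, 2043 to Nov 15, 2044: 255 + 320 = 575 days (rest of 2043, to Nov 15, 2044 in 2044).
575 ÷ 7 = 82 full weeks with remainder 1, so 82 more Mondays after the first → 83.

83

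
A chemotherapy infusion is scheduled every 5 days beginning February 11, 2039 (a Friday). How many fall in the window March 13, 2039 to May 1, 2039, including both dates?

10

Occurrences land 5·i days after February 11, 2039 for i = 0, 1, 2, …
March 13, 2039 is 30 days after the start; 30 ÷ 5 = 6 remainder 0. First occurrence in the window: #7 on March 13, 2039 (6×5 = 30 days in).
May 1, 2039 is 79 days after the start; 79 ÷ 5 = 15 remainder 4. Last occurrence in the window: #16 on April 27, 2039.
Occurrences #7 through #16: 10 in total.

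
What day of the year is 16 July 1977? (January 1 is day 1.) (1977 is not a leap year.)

Days in months before July: 31 + 28 + 31 + 30 + 31 + 30 = 181.
Plus 16 days into July → day 197.

197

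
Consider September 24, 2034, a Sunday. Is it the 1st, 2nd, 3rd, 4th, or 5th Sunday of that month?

4th

Day 24 falls in week ⌈24/7⌉ of the month.
Days 1–7 hold the 1st Sunday, 8–14 the 2nd, 15–21 the 3rd, 22–28 the 4th, 29–31 the 5th.
24 is in the range for the 4th.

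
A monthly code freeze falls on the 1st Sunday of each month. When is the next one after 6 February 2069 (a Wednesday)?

3 March 2069

February 2069 starts on a Friday, so its 1st Sunday is 3 February 2069 (2 days in).
That is not after 6 February 2069, so look at March 2069.
March 2069 starts on a Friday, so its 1st Sunday is 3 March 2069 (2 days in).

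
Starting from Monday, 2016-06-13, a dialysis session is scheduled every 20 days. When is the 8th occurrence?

The 8th occurrence is 7 intervals after the first: 7 × 20 = 140 days after 2016-06-13.
June has 30 days — 17 days to the end of June leaves 123.
July has 31 days (92 left).
August has 31 days (61 left).
September has 30 days (31 left).
31 days into October → 2016-10-31.

2016-10-31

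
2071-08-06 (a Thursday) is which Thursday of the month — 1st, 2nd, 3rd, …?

Day 6 falls in week ⌈6/7⌉ of the month.
Days 1–7 hold the 1st Thursday, 8–14 the 2nd, 15–21 the 3rd, 22–28 the 4th, 29–31 the 5th.
6 is in the range for the 1st.

1st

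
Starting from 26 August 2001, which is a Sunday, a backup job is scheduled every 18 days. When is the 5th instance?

The 5th occurrence is 4 intervals after the first: 4 × 18 = 72 days after 26 August 2001.
August has 31 days — 5 days to the end of August leaves 67.
September has 30 days (37 left).
October has 31 days (6 left).
6 days into November → 6 November 2001.

6 November 2001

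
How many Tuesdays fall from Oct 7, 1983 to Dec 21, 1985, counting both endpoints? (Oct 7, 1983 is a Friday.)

Oct 7, 1983 is a Friday; the first Tuesday on or after it is Oct 11, 1983 (4 days later).
From Oct 11, 1983 to Dec 21, 1985: 81 + 366 + 355 = 802 days (rest of 1983, 1984, to Dec 21, 1985 in 1985).
802 ÷ 7 = 114 full weeks with remainder 4, so 114 more Tuesdays after the first → 115.

115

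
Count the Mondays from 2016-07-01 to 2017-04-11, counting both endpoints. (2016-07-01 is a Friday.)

41

2016-07-01 is a Friday; the first Monday on or after it is 2016-07-04 (3 days later).
From 2016-07-04 to 2017-04-11: 27 + 31 + 30 + 31 + 30 + 31 + 31 + 28 + 31 + 11 = 281 days (rest of July, August, September, October, November, December, January, February, March, April).
281 ÷ 7 = 40 full weeks with remainder 1, so 40 more Mondays after the first → 41.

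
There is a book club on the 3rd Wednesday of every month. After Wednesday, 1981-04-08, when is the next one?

1981-04-15

April 1981 starts on a Wednesday; its first Wednesday is the 1st, so the 3rd Wednesday is the 15th — 1981-04-15.
1981-04-15 is after 1981-04-08, so that is the next one.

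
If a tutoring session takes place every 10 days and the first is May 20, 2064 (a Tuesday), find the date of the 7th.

July 19, 2064

The 7th occurrence is 6 intervals after the first: 6 × 10 = 60 days after May 20, 2064.
May has 31 days — 11 days to the end of May leaves 49.
June has 30 days (19 left).
19 days into July → July 19, 2064.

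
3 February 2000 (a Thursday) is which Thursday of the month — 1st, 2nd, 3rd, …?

Day 3 falls in week ⌈3/7⌉ of the month.
Days 1–7 hold the 1st Thursday, 8–14 the 2nd, 15–21 the 3rd, 22–28 the 4th, 29–31 the 5th.
3 is in the range for the 1st.

1st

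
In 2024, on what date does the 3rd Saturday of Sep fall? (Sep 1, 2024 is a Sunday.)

Sep 21, 2024

Sep 2024 begins on a Sunday, so the first Saturday is Sep 7 (6 days later).
The 3rd Saturday is 2 weeks later: 7 + 14 = 21.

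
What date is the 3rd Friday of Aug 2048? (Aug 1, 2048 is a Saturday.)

Aug 21, 2048

Aug 2048 begins on a Saturday, so the first Friday is Aug 7 (6 days later).
The 3rd Friday is 2 weeks later: 7 + 14 = 21.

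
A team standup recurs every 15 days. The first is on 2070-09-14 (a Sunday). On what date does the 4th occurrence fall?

The 4th occurrence is 3 intervals after the first: 3 × 15 = 45 days after 2070-09-14.
September has 30 days — 16 days to the end of September leaves 29.
29 days into October → 2070-10-29.

2070-10-29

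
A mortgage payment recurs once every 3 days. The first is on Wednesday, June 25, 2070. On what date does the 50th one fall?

The 50th occurrence is 49 intervals after the first: 49 × 3 = 147 days after June 25, 2070.
June has 30 days — 5 days to the end of June leaves 142.
July has 31 days (111 left).
August has 31 days (80 left).
September has 30 days (50 left).
October has 31 days (19 left).
19 days into November → November 19, 2070.

November 19, 2070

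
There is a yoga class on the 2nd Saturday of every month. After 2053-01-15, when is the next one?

January 2053 starts on a Wednesday; its first Saturday is the 4th, so the 2nd Saturday is the 11th — 2053-01-11.
That is not after 2053-01-15, so look at February 2053.
February 2053 starts on a Saturday; its first Saturday is the 1st, so the 2nd Saturday is the 8th — 2053-02-08.

2053-02-08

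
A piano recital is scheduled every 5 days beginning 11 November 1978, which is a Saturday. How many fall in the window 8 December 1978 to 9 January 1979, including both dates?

6

Occurrences land 5·i days after 11 November 1978 for i = 0, 1, 2, …
8 December 1978 is 27 days after the start; 27 ÷ 5 = 5 remainder 2; since the remainder is 2, round up to i = 6. First occurrence in the window: #7 on 11 December 1978 (6×5 = 30 days in).
9 January 1979 is 59 days after the start; 59 ÷ 5 = 11 remainder 4. Last occurrence in the window: #12 on 5 January 1979.
Occurrences #7 through #12: 6 in total.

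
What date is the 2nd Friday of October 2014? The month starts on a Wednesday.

2014-10-10

October 2014 begins on a Wednesday, so the first Friday is October 3 (2 days later).
The 2nd Friday is 1 weeks later: 3 + 7 = 10.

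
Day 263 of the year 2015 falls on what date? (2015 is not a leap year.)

January has 31 days (263 − 31 = 232 remain).
February has 28 days (232 − 28 = 204 remain).
March has 31 days (204 − 31 = 173 remain).
April has 30 days (173 − 30 = 143 remain).
May has 31 days (143 − 31 = 112 remain).
June has 30 days (112 − 30 = 82 remain).
July has 31 days (82 − 31 = 51 remain).
August has 31 days (51 − 31 = 20 remain).
20 into September → September 20.

September 20, 2015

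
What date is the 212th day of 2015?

31 July 2015

January has 31 days (212 − 31 = 181 remain).
February has 28 days (181 − 28 = 153 remain).
March has 31 days (153 − 31 = 122 remain).
April has 30 days (122 − 30 = 92 remain).
May has 31 days (92 − 31 = 61 remain).
June has 30 days (61 − 30 = 31 remain).
31 into July → July 31.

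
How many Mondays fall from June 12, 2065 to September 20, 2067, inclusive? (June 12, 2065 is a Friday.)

119

June 12, 2065 is a Friday; the first Monday on or after it is June 15, 2065 (3 days later).
From June 15, 2065 to September 20, 2067: 199 + 365 + 263 = 827 days (rest of 2065, 2066, to September 20, 2067 in 2067).
827 ÷ 7 = 118 full weeks with remainder 1, so 118 more Mondays after the first → 119.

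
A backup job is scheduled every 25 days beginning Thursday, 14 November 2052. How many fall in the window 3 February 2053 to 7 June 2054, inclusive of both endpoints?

19

Occurrences land 25·i days after 14 November 2052 for i = 0, 1, 2, …
3 February 2053 is 81 days after the start; 81 ÷ 25 = 3 remainder 6; since the remainder is 6, round up to i = 4. First occurrence in the window: #5 on 22 February 2053 (4×25 = 100 days in).
7 June 2054 is 570 days after the start; 570 ÷ 25 = 22 remainder 20. Last occurrence in the window: #23 on 18 May 2054.
Occurrences #5 through #23: 19 in total.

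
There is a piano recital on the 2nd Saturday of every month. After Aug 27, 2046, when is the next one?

Sep 8, 2046

Aug 2046 starts on a Wednesday; its first Saturday is the 4th, so the 2nd Saturday is the 11th — Aug 11, 2046.
That is not after Aug 27, 2046, so look at Sep 2046.
Sep 2046 starts on a Saturday; its first Saturday is the 1st, so the 2nd Saturday is the 8th — Sep 8, 2046.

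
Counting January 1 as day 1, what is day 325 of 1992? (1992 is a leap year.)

1992-11-20

January has 31 days (325 − 31 = 294 remain).
February has 29 days (294 − 29 = 265 remain).
March has 31 days (265 − 31 = 234 remain).
April has 30 days (234 − 30 = 204 remain).
May has 31 days (204 − 31 = 173 remain).
June has 30 days (173 − 30 = 143 remain).
July has 31 days (143 − 31 = 112 remain).
August has 31 days (112 − 31 = 81 remain).
September has 30 days (81 − 30 = 51 remain).
October has 31 days (51 − 31 = 20 remain).
20 into November → November 20.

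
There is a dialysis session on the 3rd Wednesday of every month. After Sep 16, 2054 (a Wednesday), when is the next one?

Oct 21, 2054

Sep 2054 starts on a Tuesday; its first Wednesday is the 2nd, so the 3rd Wednesday is the 16th — Sep 16, 2054.
That is not after Sep 16, 2054, so look at Oct 2054.
Oct 2054 starts on a Thursday; its first Wednesday is the 7th, so the 3rd Wednesday is the 21st — Oct 21, 2054.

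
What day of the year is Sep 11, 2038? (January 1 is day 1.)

Days in months before Sep: 31 + 28 + 31 + 30 + 31 + 30 + 31 + 31 = 243.
Plus 11 days into Sep → day 254.

254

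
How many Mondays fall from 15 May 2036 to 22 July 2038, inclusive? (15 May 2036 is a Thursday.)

114

15 May 2036 is a Thursday; the first Monday on or after it is 19 May 2036 (4 days later).
From 19 May 2036 to 22 July 2038: 226 + 365 + 203 = 794 days (rest of 2036, 2037, to 22 July 2038 in 2038).
794 ÷ 7 = 113 full weeks with remainder 3, so 113 more Mondays after the first → 114.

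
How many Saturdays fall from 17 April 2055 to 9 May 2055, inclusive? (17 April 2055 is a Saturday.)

17 April 2055 is a Saturday; the first Saturday on or after it is 17 April 2055.
From 17 April 2055 to 9 May 2055: 13 + 9 = 22 days (rest of April, May).
22 ÷ 7 = 3 full weeks with remainder 1, so 3 more Saturdays after the first → 4.

4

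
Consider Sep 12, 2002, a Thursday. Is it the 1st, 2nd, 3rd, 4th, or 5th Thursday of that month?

2nd

Day 12 falls in week ⌈12/7⌉ of the month.
Days 1–7 hold the 1st Thursday, 8–14 the 2nd, 15–21 the 3rd, 22–28 the 4th, 29–31 the 5th.
12 is in the range for the 2nd.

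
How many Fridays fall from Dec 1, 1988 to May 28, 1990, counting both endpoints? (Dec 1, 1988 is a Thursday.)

Dec 1, 1988 is a Thursday; the first Friday on or after it is Dec 2, 1988 (1 day later).
From Dec 2, 1988 to May 28, 1990: 29 + 365 + 148 = 542 days (rest of 1988, 1989, to May 28, 1990 in 1990).
542 ÷ 7 = 77 full weeks with remainder 3, so 77 more Fridays after the first → 78.

78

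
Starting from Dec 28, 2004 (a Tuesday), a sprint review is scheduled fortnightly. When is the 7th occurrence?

Mar 22, 2005

The 7th occurrence is 6 intervals after the first: 6 × 14 = 84 days after Dec 28, 2004.
Dec has 31 days — 3 days to the end of Dec leaves 81.
Jan has 31 days (50 left).
Feb has 28 days (22 left).
22 days into Mar → Mar 22, 2005.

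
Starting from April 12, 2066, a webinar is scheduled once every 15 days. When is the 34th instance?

August 20, 2067

The 34th occurrence is 33 intervals after the first: 33 × 15 = 495 days after April 12, 2066.
April has 30 days — 18 days to the end of April leaves 477.
From end of April to end of 2066 is 245 days (232 left).
January has 31 days (201 left).
February has 28 days (173 left).
March has 31 days (142 left).
April has 30 days (112 left).
May has 31 days (81 left).
June has 30 days (51 left).
July has 31 days (20 left).
20 days into August → August 20, 2067.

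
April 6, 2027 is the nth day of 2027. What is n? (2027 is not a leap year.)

96

Days in months before April: 31 + 28 + 31 = 90.
Plus 6 days into April → day 96.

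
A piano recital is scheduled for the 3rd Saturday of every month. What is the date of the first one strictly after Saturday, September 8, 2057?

September 15, 2057

September 2057 starts on a Saturday; its first Saturday is the 1st, so the 3rd Saturday is the 15th — September 15, 2057.
September 15, 2057 is after September 8, 2057, so that is the next one.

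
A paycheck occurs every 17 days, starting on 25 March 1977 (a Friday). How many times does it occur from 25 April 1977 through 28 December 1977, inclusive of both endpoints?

Occurrences land 17·i days after 25 March 1977 for i = 0, 1, 2, …
25 April 1977 is 31 days after the start; 31 ÷ 17 = 1 remainder 14; since the remainder is 14, round up to i = 2. First occurrence in the window: #3 on 28 April 1977 (2×17 = 34 days in).
28 December 1977 is 278 days after the start; 278 ÷ 17 = 16 remainder 6. Last occurrence in the window: #17 on 22 December 1977.
Occurrences #3 through #17: 15 in total.

15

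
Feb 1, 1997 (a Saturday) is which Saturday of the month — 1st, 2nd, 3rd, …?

1st

Day 1 falls in week ⌈1/7⌉ of the month.
Days 1–7 hold the 1st Saturday, 8–14 the 2nd, 15–21 the 3rd, 22–28 the 4th, 29–31 the 5th.
1 is in the range for the 1st.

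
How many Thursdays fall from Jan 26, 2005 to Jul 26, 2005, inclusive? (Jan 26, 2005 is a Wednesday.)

Jan 26, 2005 is a Wednesday; the first Thursday on or after it is Jan 27, 2005 (1 day later).
From Jan 27, 2005 to Jul 26, 2005: 4 + 28 + 31 + 30 + 31 + 30 + 26 = 180 days (rest of Jan, Feb, Mar, Apr, May, Jun, Jul).
180 ÷ 7 = 25 full weeks with remainder 5, so 25 more Thursdays after the first → 26.

26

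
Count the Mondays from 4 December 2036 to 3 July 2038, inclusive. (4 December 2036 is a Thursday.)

82

4 December 2036 is a Thursday; the first Monday on or after it is 8 December 2036 (4 days later).
From 8 December 2036 to 3 July 2038: 23 + 365 + 184 = 572 days (rest of 2036, 2037, to 3 July 2038 in 2038).
572 ÷ 7 = 81 full weeks with remainder 5, so 81 more Mondays after the first → 82.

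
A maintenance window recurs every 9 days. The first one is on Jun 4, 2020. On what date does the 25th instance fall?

Jan 6, 2021

The 25th occurrence is 24 intervals after the first: 24 × 9 = 216 days after Jun 4, 2020.
Jun has 30 days — 26 days to the end of Jun leaves 190.
Jul has 31 days (159 left).
Aug has 31 days (128 left).
Sep has 30 days (98 left).
Oct has 31 days (67 left).
Nov has 30 days (37 left).
Dec has 31 days (6 left).
6 days into Jan → Jan 6, 2021.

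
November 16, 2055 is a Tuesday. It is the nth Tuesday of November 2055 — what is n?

3rd

Day 16 falls in week ⌈16/7⌉ of the month.
Days 1–7 hold the 1st Tuesday, 8–14 the 2nd, 15–21 the 3rd, 22–28 the 4th, 29–31 the 5th.
16 is in the range for the 3rd.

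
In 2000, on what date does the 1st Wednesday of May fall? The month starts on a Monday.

May 3, 2000

May 2000 begins on a Monday, so the first Wednesday is May 3 (2 days later).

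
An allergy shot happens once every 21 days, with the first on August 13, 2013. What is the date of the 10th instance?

February 18, 2014

The 10th occurrence is 9 intervals after the first: 9 × 21 = 189 days after August 13, 2013.
August has 31 days — 18 days to the end of August leaves 171.
September has 30 days (141 left).
October has 31 days (110 left).
November has 30 days (80 left).
December has 31 days (49 left).
January has 31 days (18 left).
18 days into February → February 18, 2014.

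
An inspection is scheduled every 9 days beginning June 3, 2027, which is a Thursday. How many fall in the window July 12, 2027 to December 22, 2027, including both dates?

18

Occurrences land 9·i days after June 3, 2027 for i = 0, 1, 2, …
July 12, 2027 is 39 days after the start; 39 ÷ 9 = 4 remainder 3; since the remainder is 3, round up to i = 5. First occurrence in the window: #6 on July 18, 2027 (5×9 = 45 days in).
December 22, 2027 is 202 days after the start; 202 ÷ 9 = 22 remainder 4. Last occurrence in the window: #23 on December 18, 2027.
Occurrences #6 through #23: 18 in total.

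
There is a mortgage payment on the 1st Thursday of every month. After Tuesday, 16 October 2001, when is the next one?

October 2001 starts on a Monday, so its 1st Thursday is 4 October 2001 (3 days in).
That is not after 16 October 2001, so look at November 2001.
November 2001 starts on a Thursday, so its 1st Thursday is 1 November 2001.

1 November 2001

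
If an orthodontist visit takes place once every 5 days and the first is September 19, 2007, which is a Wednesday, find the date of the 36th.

March 12, 2008

The 36th occurrence is 35 intervals after the first: 35 × 5 = 175 days after September 19, 2007.
September has 30 days — 11 days to the end of September leaves 164.
October has 31 days (133 left).
November has 30 days (103 left).
December has 31 days (72 left).
January has 31 days (41 left).
February has 29 days (12 left).
12 days into March → March 12, 2008.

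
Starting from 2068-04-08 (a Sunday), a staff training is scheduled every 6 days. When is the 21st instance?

2068-08-06

The 21st occurrence is 20 intervals after the first: 20 × 6 = 120 days after 2068-04-08.
April has 30 days — 22 days to the end of April leaves 98.
May has 31 days (67 left).
June has 30 days (37 left).
July has 31 days (6 left).
6 days into August → 2068-08-06.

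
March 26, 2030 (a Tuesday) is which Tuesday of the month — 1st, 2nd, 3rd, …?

Day 26 falls in week ⌈26/7⌉ of the month.
Days 1–7 hold the 1st Tuesday, 8–14 the 2nd, 15–21 the 3rd, 22–28 the 4th, 29–31 the 5th.
26 is in the range for the 4th.

4th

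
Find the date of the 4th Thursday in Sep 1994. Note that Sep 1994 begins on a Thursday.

Sep 1994 begins on a Thursday, so the first Thursday is Sep 1.
The 4th Thursday is 3 weeks later: 1 + 21 = 22.

Sep 22, 1994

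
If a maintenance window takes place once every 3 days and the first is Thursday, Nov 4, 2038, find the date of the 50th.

The 50th occurrence is 49 intervals after the first: 49 × 3 = 147 days after Nov 4, 2038.
Nov has 30 days — 26 days to the end of Nov leaves 121.
Dec has 31 days (90 left).
Jan has 31 days (59 left).
Feb has 28 days (31 left).
31 days into Mar → Mar 31, 2039.

Mar 31, 2039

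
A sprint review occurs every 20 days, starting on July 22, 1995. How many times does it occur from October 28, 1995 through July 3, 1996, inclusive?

13

Occurrences land 20·i days after July 22, 1995 for i = 0, 1, 2, …
October 28, 1995 is 98 days after the start; 98 ÷ 20 = 4 remainder 18; since the remainder is 18, round up to i = 5. First occurrence in the window: #6 on October 30, 1995 (5×20 = 100 days in).
July 3, 1996 is 347 days after the start; 347 ÷ 20 = 17 remainder 7. Last occurrence in the window: #18 on June 26, 1996.
Occurrences #6 through #18: 13 in total.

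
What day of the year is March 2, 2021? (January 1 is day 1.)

Days in months before March: 31 + 28 = 59.
Plus 2 days into March → day 61.

61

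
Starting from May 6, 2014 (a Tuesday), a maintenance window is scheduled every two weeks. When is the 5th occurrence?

Jul 1, 2014

The 5th occurrence is 4 intervals after the first: 4 × 14 = 56 days after May 6, 2014.
May has 31 days — 25 days to the end of May leaves 31.
Jun has 30 days (1 left).
1 day into Jul → Jul 1, 2014.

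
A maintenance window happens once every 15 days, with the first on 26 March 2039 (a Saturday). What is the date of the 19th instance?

21 December 2039

The 19th occurrence is 18 intervals after the first: 18 × 15 = 270 days after 26 March 2039.
March has 31 days — 5 days to the end of March leaves 265.
April has 30 days (235 left).
May has 31 days (204 left).
June has 30 days (174 left).
July has 31 days (143 left).
August has 31 days (112 left).
September has 30 days (82 left).
October has 31 days (51 left).
November has 30 days (21 left).
21 days into December → 21 December 2039.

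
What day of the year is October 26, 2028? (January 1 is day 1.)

Days in months before October: 31 + 29 + 31 + 30 + 31 + 30 + 31 + 31 + 30 = 274.
Plus 26 days into October → day 300.

300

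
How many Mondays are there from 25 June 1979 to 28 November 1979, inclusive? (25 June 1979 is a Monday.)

23

25 June 1979 is a Monday; the first Monday on or after it is 25 June 1979.
From 25 June 1979 to 28 November 1979: 5 + 31 + 31 + 30 + 31 + 28 = 156 days (rest of June, July, August, September, October, November).
156 ÷ 7 = 22 full weeks with remainder 2, so 22 more Mondays after the first → 23.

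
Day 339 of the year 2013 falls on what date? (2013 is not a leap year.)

January has 31 days (339 − 31 = 308 remain).
February has 28 days (308 − 28 = 280 remain).
March has 31 days (280 − 31 = 249 remain).
April has 30 days (249 − 30 = 219 remain).
May has 31 days (219 − 31 = 188 remain).
June has 30 days (188 − 30 = 158 remain).
July has 31 days (158 − 31 = 127 remain).
August has 31 days (127 − 31 = 96 remain).
September has 30 days (96 − 30 = 66 remain).
October has 31 days (66 − 31 = 35 remain).
November has 30 days (35 − 30 = 5 remain).
5 into December → December 5.

December 5, 2013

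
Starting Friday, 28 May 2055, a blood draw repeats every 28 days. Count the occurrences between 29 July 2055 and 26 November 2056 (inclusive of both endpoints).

17

Occurrences land 28·i days after 28 May 2055 for i = 0, 1, 2, …
29 July 2055 is 62 days after the start; 62 ÷ 28 = 2 remainder 6; since the remainder is 6, round up to i = 3. First occurrence in the window: #4 on 20 August 2055 (3×28 = 84 days in).
26 November 2056 is 548 days after the start; 548 ÷ 28 = 19 remainder 16. Last occurrence in the window: #20 on 10 November 2056.
Occurrences #4 through #20: 17 in total.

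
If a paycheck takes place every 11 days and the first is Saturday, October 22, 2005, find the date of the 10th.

The 10th occurrence is 9 intervals after the first: 9 × 11 = 99 days after October 22, 2005.
October has 31 days — 9 days to the end of October leaves 90.
November has 30 days (60 left).
December has 31 days (29 left).
29 days into January → January 29, 2006.

January 29, 2006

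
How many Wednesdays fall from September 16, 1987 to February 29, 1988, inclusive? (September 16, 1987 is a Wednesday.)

September 16, 1987 is a Wednesday; the first Wednesday on or after it is September 16, 1987.
From September 16, 1987 to February 29, 1988: 14 + 31 + 30 + 31 + 31 + 29 = 166 days (rest of September, October, November, December, January, February).
166 ÷ 7 = 23 full weeks with remainder 5, so 23 more Wednesdays after the first → 24.

24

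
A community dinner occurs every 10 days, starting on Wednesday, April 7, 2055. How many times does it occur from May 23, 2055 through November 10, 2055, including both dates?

17

Occurrences land 10·i days after April 7, 2055 for i = 0, 1, 2, …
May 23, 2055 is 46 days after the start; 46 ÷ 10 = 4 remainder 6; since the remainder is 6, round up to i = 5. First occurrence in the window: #6 on May 27, 2055 (5×10 = 50 days in).
November 10, 2055 is 217 days after the start; 217 ÷ 10 = 21 remainder 7. Last occurrence in the window: #22 on November 3, 2055.
Occurrences #6 through #22: 17 in total.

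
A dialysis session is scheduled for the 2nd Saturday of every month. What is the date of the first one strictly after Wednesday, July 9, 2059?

July 2059 starts on a Tuesday; its first Saturday is the 5th, so the 2nd Saturday is the 12th — July 12, 2059.
July 12, 2059 is after July 9, 2059, so that is the next one.

July 12, 2059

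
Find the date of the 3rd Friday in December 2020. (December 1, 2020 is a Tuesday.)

December 2020 begins on a Tuesday, so the first Friday is December 4 (3 days later).
The 3rd Friday is 2 weeks later: 4 + 14 = 18.

18 December 2020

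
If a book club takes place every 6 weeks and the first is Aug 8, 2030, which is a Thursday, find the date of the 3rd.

Oct 31, 2030

The 3rd occurrence is 2 intervals after the first: 2 × 42 = 84 days after Aug 8, 2030.
Aug has 31 days — 23 days to the end of Aug leaves 61.
Sep has 30 days (31 left).
31 days into Oct → Oct 31, 2030.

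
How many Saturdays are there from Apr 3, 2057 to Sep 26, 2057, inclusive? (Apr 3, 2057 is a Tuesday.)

Apr 3, 2057 is a Tuesday; the first Saturday on or after it is Apr 7, 2057 (4 days later).
From Apr 7, 2057 to Sep 26, 2057: 23 + 31 + 30 + 31 + 31 + 26 = 172 days (rest of Apr, May, Jun, Jul, Aug, Sep).
172 ÷ 7 = 24 full weeks with remainder 4, so 24 more Saturdays after the first → 25.

25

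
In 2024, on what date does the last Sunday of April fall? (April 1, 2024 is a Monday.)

2024-04-28

April 2024 begins on a Monday, so the first Sunday is April 7 (6 days later).
April 2024 has 30 days. Adding weeks: 7, 14, 21, 28 — the last one ≤ 30 is the 28th.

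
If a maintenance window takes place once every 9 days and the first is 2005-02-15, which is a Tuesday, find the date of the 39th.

The 39th occurrence is 38 intervals after the first: 38 × 9 = 342 days after 2005-02-15.
February has 28 days — 13 days to the end of February leaves 329.
March has 31 days (298 left).
April has 30 days (268 left).
May has 31 days (237 left).
June has 30 days (207 left).
July has 31 days (176 left).
August has 31 days (145 left).
September has 30 days (115 left).
October has 31 days (84 left).
November has 30 days (54 left).
December has 31 days (23 left).
23 days into January → 2006-01-23.

2006-01-23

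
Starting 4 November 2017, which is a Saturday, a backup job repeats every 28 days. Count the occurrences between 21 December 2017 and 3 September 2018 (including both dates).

9

Occurrences land 28·i days after 4 November 2017 for i = 0, 1, 2, …
21 December 2017 is 47 days after the start; 47 ÷ 28 = 1 remainder 19; since the remainder is 19, round up to i = 2. First occurrence in the window: #3 on 30 December 2017 (2×28 = 56 days in).
3 September 2018 is 303 days after the start; 303 ÷ 28 = 10 remainder 23. Last occurrence in the window: #11 on 11 August 2018.
Occurrences #3 through #11: 9 in total.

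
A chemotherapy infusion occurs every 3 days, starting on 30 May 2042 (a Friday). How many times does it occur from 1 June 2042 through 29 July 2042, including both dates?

20

Occurrences land 3·i days after 30 May 2042 for i = 0, 1, 2, …
1 June 2042 is 2 days after the start; 2 ÷ 3 = 0 remainder 2; since the remainder is 2, round up to i = 1. First occurrence in the window: #2 on 2 June 2042 (1×3 = 3 days in).
29 July 2042 is 60 days after the start; 60 ÷ 3 = 20 remainder 0. Last occurrence in the window: #21 on 29 July 2042.
Occurrences #2 through #21: 20 in total.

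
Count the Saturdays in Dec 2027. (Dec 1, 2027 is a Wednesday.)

Dec 1, 2027 is a Wednesday; the first Saturday on or after it is Dec 4, 2027 (3 days later).
From Dec 4, 2027 to Dec 31, 2027 is 31 − 4 = 27 days.
27 ÷ 7 = 3 full weeks with remainder 6, so 3 more Saturdays after the first → 4.

4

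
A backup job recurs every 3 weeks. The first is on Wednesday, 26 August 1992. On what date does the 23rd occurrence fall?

The 23rd occurrence is 22 intervals after the first: 22 × 21 = 462 days after 26 August 1992.
August has 31 days — 5 days to the end of August leaves 457.
From end of August to end of 1992 is 122 days (335 left).
January has 31 days (304 left).
February has 28 days (276 left).
March has 31 days (245 left).
April has 30 days (215 left).
May has 31 days (184 left).
June has 30 days (154 left).
July has 31 days (123 left).
August has 31 days (92 left).
September has 30 days (62 left).
October has 31 days (31 left).
November has 30 days (1 left).
1 day into December → 1 December 1993.

1 December 1993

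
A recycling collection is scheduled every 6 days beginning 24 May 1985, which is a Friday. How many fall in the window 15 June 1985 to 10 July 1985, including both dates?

Occurrences land 6·i days after 24 May 1985 for i = 0, 1, 2, …
15 June 1985 is 22 days after the start; 22 ÷ 6 = 3 remainder 4; since the remainder is 4, round up to i = 4. First occurrence in the window: #5 on 17 June 1985 (4×6 = 24 days in).
10 July 1985 is 47 days after the start; 47 ÷ 6 = 7 remainder 5. Last occurrence in the window: #8 on 5 July 1985.
Occurrences #5 through #8: 4 in total.

4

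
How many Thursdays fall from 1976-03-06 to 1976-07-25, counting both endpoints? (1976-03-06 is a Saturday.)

20

1976-03-06 is a Saturday; the first Thursday on or after it is 1976-03-11 (5 days later).
From 1976-03-11 to 1976-07-25: 20 + 30 + 31 + 30 + 25 = 136 days (rest of March, April, May, June, July).
136 ÷ 7 = 19 full weeks with remainder 3, so 19 more Thursdays after the first → 20.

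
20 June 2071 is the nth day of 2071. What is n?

171

Days in months before June: 31 + 28 + 31 + 30 + 31 = 151.
Plus 20 days into June → day 171.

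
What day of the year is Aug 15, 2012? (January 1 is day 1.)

Days in months before Aug: 31 + 29 + 31 + 30 + 31 + 30 + 31 = 213.
Plus 15 days into Aug → day 228.

228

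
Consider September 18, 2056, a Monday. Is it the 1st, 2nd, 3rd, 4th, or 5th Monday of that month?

Day 18 falls in week ⌈18/7⌉ of the month.
Days 1–7 hold the 1st Monday, 8–14 the 2nd, 15–21 the 3rd, 22–28 the 4th, 29–31 the 5th.
18 is in the range for the 3rd.

3rd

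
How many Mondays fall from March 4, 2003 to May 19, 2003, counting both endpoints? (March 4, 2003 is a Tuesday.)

11

March 4, 2003 is a Tuesday; the first Monday on or after it is March 10, 2003 (6 days later).
From March 10, 2003 to May 19, 2003: 21 + 30 + 19 = 70 days (rest of March, April, May).
70 ÷ 7 = 10 full weeks with remainder 0, so 10 more Mondays after the first → 11.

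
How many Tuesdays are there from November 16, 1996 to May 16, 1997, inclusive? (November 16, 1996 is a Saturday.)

November 16, 1996 is a Saturday; the first Tuesday on or after it is November 19, 1996 (3 days later).
From November 19, 1996 to May 16, 1997: 11 + 31 + 31 + 28 + 31 + 30 + 16 = 178 days (rest of November, December, January, February, March, April, May).
178 ÷ 7 = 25 full weeks with remainder 3, so 25 more Tuesdays after the first → 26.

26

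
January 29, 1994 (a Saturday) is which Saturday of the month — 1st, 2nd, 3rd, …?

Day 29 falls in week ⌈29/7⌉ of the month.
Days 1–7 hold the 1st Saturday, 8–14 the 2nd, 15–21 the 3rd, 22–28 the 4th, 29–31 the 5th.
29 is in the range for the 5th.

5th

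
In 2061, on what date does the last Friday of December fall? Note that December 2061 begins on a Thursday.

2061-12-30

December 2061 begins on a Thursday, so the first Friday is December 2 (1 day later).
December 2061 has 31 days. Adding weeks: 2, 9, 16, 23, 30 — the last one ≤ 31 is the 30th.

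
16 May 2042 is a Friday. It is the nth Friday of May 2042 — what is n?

Day 16 falls in week ⌈16/7⌉ of the month.
Days 1–7 hold the 1st Friday, 8–14 the 2nd, 15–21 the 3rd, 22–28 the 4th, 29–31 the 5th.
16 is in the range for the 3rd.

3rd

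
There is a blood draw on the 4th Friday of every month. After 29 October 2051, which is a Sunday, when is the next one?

24 November 2051

October 2051 starts on a Sunday; its first Friday is the 6th, so the 4th Friday is the 27th — 27 October 2051.
That is not after 29 October 2051, so look at November 2051.
November 2051 starts on a Wednesday; its first Friday is the 3rd, so the 4th Friday is the 24th — 24 November 2051.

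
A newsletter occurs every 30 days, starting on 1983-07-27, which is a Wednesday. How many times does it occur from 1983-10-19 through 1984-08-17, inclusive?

Occurrences land 30·i days after 1983-07-27 for i = 0, 1, 2, …
1983-10-19 is 84 days after the start; 84 ÷ 30 = 2 remainder 24; since the remainder is 24, round up to i = 3. First occurrence in the window: #4 on 1983-10-25 (3×30 = 90 days in).
1984-08-17 is 387 days after the start; 387 ÷ 30 = 12 remainder 27. Last occurrence in the window: #13 on 1984-07-21.
Occurrences #4 through #13: 10 in total.

10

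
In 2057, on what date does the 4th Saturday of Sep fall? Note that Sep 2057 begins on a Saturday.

Sep 2057 begins on a Saturday, so the first Saturday is Sep 1.
The 4th Saturday is 3 weeks later: 1 + 21 = 22.

Sep 22, 2057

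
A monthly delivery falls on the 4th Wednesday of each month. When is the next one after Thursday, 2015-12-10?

2015-12-23

December 2015 starts on a Tuesday; its first Wednesday is the 2nd, so the 4th Wednesday is the 23rd — 2015-12-23.
2015-12-23 is after 2015-12-10, so that is the next one.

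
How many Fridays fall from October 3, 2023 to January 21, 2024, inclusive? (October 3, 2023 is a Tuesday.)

October 3, 2023 is a Tuesday; the first Friday on or after it is October 6, 2023 (3 days later).
From October 6, 2023 to January 21, 2024: 25 + 30 + 31 + 21 = 107 days (rest of October, November, December, January).
107 ÷ 7 = 15 full weeks with remainder 2, so 15 more Fridays after the first → 16.

16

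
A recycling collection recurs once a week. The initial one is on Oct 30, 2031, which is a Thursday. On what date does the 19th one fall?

The 19th occurrence is 18 intervals after the first: 18 × 7 = 126 days after Oct 30, 2031.
Oct has 31 days — 1 day to the end of Oct leaves 125.
Nov has 30 days (95 left).
Dec has 31 days (64 left).
Jan has 31 days (33 left).
Feb has 29 days (4 left).
4 days into Mar → Mar 4, 2032.

Mar 4, 2032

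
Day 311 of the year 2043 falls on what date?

Nov 7, 2043

Jan has 31 days (311 − 31 = 280 remain).
Feb has 28 days (280 − 28 = 252 remain).
Mar has 31 days (252 − 31 = 221 remain).
Apr has 30 days (221 − 30 = 191 remain).
May has 31 days (191 − 31 = 160 remain).
Jun has 30 days (160 − 30 = 130 remain).
Jul has 31 days (130 − 31 = 99 remain).
Aug has 31 days (99 − 31 = 68 remain).
Sep has 30 days (68 − 30 = 38 remain).
Oct has 31 days (38 − 31 = 7 remain).
7 into Nov → Nov 7.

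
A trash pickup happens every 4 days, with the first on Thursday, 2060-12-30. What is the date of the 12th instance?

2061-02-12

The 12th occurrence is 11 intervals after the first: 11 × 4 = 44 days after 2060-12-30.
December has 31 days — 1 day to the end of December leaves 43.
January has 31 days (12 left).
12 days into February → 2061-02-12.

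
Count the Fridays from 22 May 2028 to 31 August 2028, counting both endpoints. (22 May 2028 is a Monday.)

22 May 2028 is a Monday; the first Friday on or after it is 26 May 2028 (4 days later).
From 26 May 2028 to 31 August 2028: 5 + 30 + 31 + 31 = 97 days (rest of May, June, July, August).
97 ÷ 7 = 13 full weeks with remainder 6, so 13 more Fridays after the first → 14.

14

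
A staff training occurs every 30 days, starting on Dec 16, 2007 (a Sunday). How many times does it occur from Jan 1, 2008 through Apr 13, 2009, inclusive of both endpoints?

16

Occurrences land 30·i days after Dec 16, 2007 for i = 0, 1, 2, …
Jan 1, 2008 is 16 days after the start; 16 ÷ 30 = 0 remainder 16; since the remainder is 16, round up to i = 1. First occurrence in the window: #2 on Jan 15, 2008 (1×30 = 30 days in).
Apr 13, 2009 is 484 days after the start; 484 ÷ 30 = 16 remainder 4. Last occurrence in the window: #17 on Apr 9, 2009.
Occurrences #2 through #17: 16 in total.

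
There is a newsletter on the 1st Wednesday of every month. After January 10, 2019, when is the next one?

January 2019 starts on a Tuesday, so its 1st Wednesday is January 2, 2019 (1 day in).
That is not after January 10, 2019, so look at February 2019.
February 2019 starts on a Friday, so its 1st Wednesday is February 6, 2019 (5 days in).

February 6, 2019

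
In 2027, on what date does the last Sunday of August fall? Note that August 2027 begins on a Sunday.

August 2027 begins on a Sunday, so the first Sunday is August 1.
August 2027 has 31 days. Adding weeks: 1, 8, 15, 22, 29 — the last one ≤ 31 is the 29th.

2027-08-29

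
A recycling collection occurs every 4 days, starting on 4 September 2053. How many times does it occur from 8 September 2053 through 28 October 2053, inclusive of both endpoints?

13

Occurrences land 4·i days after 4 September 2053 for i = 0, 1, 2, …
8 September 2053 is 4 days after the start; 4 ÷ 4 = 1 remainder 0. First occurrence in the window: #2 on 8 September 2053 (1×4 = 4 days in).
28 October 2053 is 54 days after the start; 54 ÷ 4 = 13 remainder 2. Last occurrence in the window: #14 on 26 October 2053.
Occurrences #2 through #14: 13 in total.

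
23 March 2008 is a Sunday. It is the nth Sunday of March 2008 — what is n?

4th

Day 23 falls in week ⌈23/7⌉ of the month.
Days 1–7 hold the 1st Sunday, 8–14 the 2nd, 15–21 the 3rd, 22–28 the 4th, 29–31 the 5th.
23 is in the range for the 4th.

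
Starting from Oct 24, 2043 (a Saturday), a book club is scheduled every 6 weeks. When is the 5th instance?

The 5th occurrence is 4 intervals after the first: 4 × 42 = 168 days after Oct 24, 2043.
Oct has 31 days — 7 days to the end of Oct leaves 161.
Nov has 30 days (131 left).
Dec has 31 days (100 left).
Jan has 31 days (69 left).
Feb has 29 days (40 left).
Mar has 31 days (9 left).
9 days into Apr → Apr 9, 2044.

Apr 9, 2044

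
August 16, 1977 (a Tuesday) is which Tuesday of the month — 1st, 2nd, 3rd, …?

3rd

Day 16 falls in week ⌈16/7⌉ of the month.
Days 1–7 hold the 1st Tuesday, 8–14 the 2nd, 15–21 the 3rd, 22–28 the 4th, 29–31 the 5th.
16 is in the range for the 3rd.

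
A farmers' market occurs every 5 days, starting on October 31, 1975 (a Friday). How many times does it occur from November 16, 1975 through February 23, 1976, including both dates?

Occurrences land 5·i days after October 31, 1975 for i = 0, 1, 2, …
November 16, 1975 is 16 days after the start; 16 ÷ 5 = 3 remainder 1; since the remainder is 1, round up to i = 4. First occurrence in the window: #5 on November 20, 1975 (4×5 = 20 days in).
February 23, 1976 is 115 days after the start; 115 ÷ 5 = 23 remainder 0. Last occurrence in the window: #24 on February 23, 1976.
Occurrences #5 through #24: 20 in total.

20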